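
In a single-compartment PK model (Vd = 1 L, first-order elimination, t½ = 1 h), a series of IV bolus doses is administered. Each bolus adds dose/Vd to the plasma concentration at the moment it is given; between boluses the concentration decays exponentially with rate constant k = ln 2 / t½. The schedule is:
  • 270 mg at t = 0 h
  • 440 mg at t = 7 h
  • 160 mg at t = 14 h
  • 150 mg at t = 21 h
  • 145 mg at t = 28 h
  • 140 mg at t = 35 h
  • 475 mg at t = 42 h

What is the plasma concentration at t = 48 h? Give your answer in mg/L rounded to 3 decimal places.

7.439 mg/L

k = ln 2 / 1 = 0.69315 per h
Dose 1 (270 mg at t=0 h): 270·exp(−0.69315·48) = 0.000 mg/L
Dose 2 (440 mg at t=7 h): 440·exp(−0.69315·41) = 0.000 mg/L
Dose 3 (160 mg at t=14 h): 160·exp(−0.69315·34) = 0.000 mg/L
Dose 4 (150 mg at t=21 h): 150·exp(−0.69315·27) = 0.000 mg/L
Dose 5 (145 mg at t=28 h): 145·exp(−0.69315·20) = 0.000 mg/L
Dose 6 (140 mg at t=35 h): 140·exp(−0.69315·13) = 0.017 mg/L
Dose 7 (475 mg at t=42 h): 475·exp(−0.69315·6) = 7.422 mg/L
C(48) = 0.000 + 0.000 + 0.000 + 0.000 + 0.000 + 0.017 + 7.422 = 7.439 mg/L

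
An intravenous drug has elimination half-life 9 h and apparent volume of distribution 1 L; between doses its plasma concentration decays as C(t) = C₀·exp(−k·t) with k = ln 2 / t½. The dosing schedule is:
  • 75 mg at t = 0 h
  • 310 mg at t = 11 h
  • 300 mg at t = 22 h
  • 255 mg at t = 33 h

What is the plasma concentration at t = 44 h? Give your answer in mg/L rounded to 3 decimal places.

k = ln 2 / 9 = 0.07702 per h
Dose 1 (75 mg at t=0 h): 75·exp(−0.07702·44) = 2.531 mg/L
Dose 2 (310 mg at t=11 h): 310·exp(−0.07702·33) = 24.411 mg/L
Dose 3 (300 mg at t=22 h): 300·exp(−0.07702·22) = 55.115 mg/L
Dose 4 (255 mg at t=33 h): 255·exp(−0.07702·11) = 109.299 mg/L
C(44) = 2.531 + 24.411 + 55.115 + 109.299 = 191.356 mg/L

191.356 mg/L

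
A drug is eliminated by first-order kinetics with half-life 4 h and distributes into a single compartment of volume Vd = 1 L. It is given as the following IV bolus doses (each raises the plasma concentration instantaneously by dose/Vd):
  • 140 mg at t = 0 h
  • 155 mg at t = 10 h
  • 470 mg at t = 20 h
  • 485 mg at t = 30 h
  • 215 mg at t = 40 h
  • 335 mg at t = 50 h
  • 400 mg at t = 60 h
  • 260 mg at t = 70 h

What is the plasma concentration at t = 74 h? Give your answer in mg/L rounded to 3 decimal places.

k = ln 2 / 4 = 0.17329 per h
Dose 1 (140 mg at t=0 h): 140·exp(−0.17329·74) = 0.000 mg/L
Dose 2 (155 mg at t=10 h): 155·exp(−0.17329·64) = 0.002 mg/L
Dose 3 (470 mg at t=20 h): 470·exp(−0.17329·54) = 0.041 mg/L
Dose 4 (485 mg at t=30 h): 485·exp(−0.17329·44) = 0.237 mg/L
Dose 5 (215 mg at t=40 h): 215·exp(−0.17329·34) = 0.594 mg/L
Dose 6 (335 mg at t=50 h): 335·exp(−0.17329·24) = 5.234 mg/L
Dose 7 (400 mg at t=60 h): 400·exp(−0.17329·14) = 35.355 mg/L
Dose 8 (260 mg at t=70 h): 260·exp(−0.17329·4) = 130.000 mg/L
C(74) = 0.000 + 0.002 + 0.041 + 0.237 + 0.594 + 5.234 + 35.355 + 130.000 = 171.464 mg/L

171.464 mg/L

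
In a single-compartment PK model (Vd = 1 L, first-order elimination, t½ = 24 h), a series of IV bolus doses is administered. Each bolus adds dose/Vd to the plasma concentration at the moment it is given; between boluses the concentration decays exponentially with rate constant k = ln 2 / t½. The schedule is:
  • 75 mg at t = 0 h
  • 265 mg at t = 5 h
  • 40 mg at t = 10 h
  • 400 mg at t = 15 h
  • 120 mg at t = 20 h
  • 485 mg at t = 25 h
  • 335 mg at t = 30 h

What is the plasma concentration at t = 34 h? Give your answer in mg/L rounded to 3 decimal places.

k = ln 2 / 24 = 0.02888 per h
Dose 1 (75 mg at t=0 h): 75·exp(−0.02888·34) = 28.093 mg/L
Dose 2 (265 mg at t=5 h): 265·exp(−0.02888·29) = 114.684 mg/L
Dose 3 (40 mg at t=10 h): 40·exp(−0.02888·24) = 20.000 mg/L
Dose 4 (400 mg at t=15 h): 400·exp(−0.02888·19) = 231.071 mg/L
Dose 5 (120 mg at t=20 h): 120·exp(−0.02888·14) = 80.090 mg/L
Dose 6 (485 mg at t=25 h): 485·exp(−0.02888·9) = 373.986 mg/L
Dose 7 (335 mg at t=30 h): 335·exp(−0.02888·4) = 298.451 mg/L
C(34) = 28.093 + 114.684 + 20.000 + 231.071 + 80.090 + 373.986 + 298.451 = 1146.375 mg/L

1146.375 mg/L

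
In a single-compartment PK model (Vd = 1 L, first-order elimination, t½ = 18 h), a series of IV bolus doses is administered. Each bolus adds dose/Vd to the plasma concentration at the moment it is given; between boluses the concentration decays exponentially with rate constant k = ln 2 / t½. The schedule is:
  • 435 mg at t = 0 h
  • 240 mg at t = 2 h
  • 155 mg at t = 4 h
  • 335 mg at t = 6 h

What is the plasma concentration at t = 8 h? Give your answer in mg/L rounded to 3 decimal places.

k = ln 2 / 18 = 0.03851 per h
Dose 1 (435 mg at t=0 h): 435·exp(−0.03851·8) = 319.667 mg/L
Dose 2 (240 mg at t=2 h): 240·exp(−0.03851·6) = 190.488 mg/L
Dose 3 (155 mg at t=4 h): 155·exp(−0.03851·4) = 132.873 mg/L
Dose 4 (335 mg at t=6 h): 335·exp(−0.03851·2) = 310.168 mg/L
C(8) = 319.667 + 190.488 + 132.873 + 310.168 = 953.196 mg/L

953.196 mg/L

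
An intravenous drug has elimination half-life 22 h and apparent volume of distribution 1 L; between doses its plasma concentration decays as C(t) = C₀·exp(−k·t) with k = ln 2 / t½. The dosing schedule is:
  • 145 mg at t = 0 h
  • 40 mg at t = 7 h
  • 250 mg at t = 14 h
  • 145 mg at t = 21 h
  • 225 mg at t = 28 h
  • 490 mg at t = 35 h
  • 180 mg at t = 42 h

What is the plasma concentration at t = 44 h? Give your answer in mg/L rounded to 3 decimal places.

890.055 mg/L

k = ln 2 / 22 = 0.03151 per h
Dose 1 (145 mg at t=0 h): 145·exp(−0.03151·44) = 36.250 mg/L
Dose 2 (40 mg at t=7 h): 40·exp(−0.03151·37) = 12.468 mg/L
Dose 3 (250 mg at t=14 h): 250·exp(−0.03151·30) = 97.150 mg/L
Dose 4 (145 mg at t=21 h): 145·exp(−0.03151·23) = 70.251 mg/L
Dose 5 (225 mg at t=28 h): 225·exp(−0.03151·16) = 135.910 mg/L
Dose 6 (490 mg at t=35 h): 490·exp(−0.03151·9) = 369.018 mg/L
Dose 7 (180 mg at t=42 h): 180·exp(−0.03151·2) = 169.008 mg/L
C(44) = 36.250 + 12.468 + 97.150 + 70.251 + 135.910 + 369.018 + 169.008 = 890.055 mg/L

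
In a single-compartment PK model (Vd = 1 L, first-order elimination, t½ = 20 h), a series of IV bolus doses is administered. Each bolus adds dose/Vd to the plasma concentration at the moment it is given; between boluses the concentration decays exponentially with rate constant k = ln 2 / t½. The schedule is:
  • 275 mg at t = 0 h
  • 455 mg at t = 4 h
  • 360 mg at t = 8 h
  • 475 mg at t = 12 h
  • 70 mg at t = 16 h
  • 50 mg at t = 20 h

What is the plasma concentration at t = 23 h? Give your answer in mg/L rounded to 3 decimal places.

997.920 mg/L

k = ln 2 / 20 = 0.03466 per h
Dose 1 (275 mg at t=0 h): 275·exp(−0.03466·23) = 123.922 mg/L
Dose 2 (455 mg at t=4 h): 455·exp(−0.03466·19) = 235.523 mg/L
Dose 3 (360 mg at t=8 h): 360·exp(−0.03466·15) = 214.057 mg/L
Dose 4 (475 mg at t=12 h): 475·exp(−0.03466·11) = 324.435 mg/L
Dose 5 (70 mg at t=16 h): 70·exp(−0.03466·7) = 54.921 mg/L
Dose 6 (50 mg at t=20 h): 50·exp(−0.03466·3) = 45.063 mg/L
C(23) = 123.922 + 235.523 + 214.057 + 324.435 + 54.921 + 45.063 = 997.920 mg/L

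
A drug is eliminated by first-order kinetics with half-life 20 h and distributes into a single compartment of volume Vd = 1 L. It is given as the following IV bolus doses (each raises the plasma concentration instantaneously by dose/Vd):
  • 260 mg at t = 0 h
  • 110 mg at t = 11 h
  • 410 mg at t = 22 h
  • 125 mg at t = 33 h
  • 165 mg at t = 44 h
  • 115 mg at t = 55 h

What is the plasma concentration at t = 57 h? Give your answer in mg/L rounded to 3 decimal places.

447.151 mg/L

k = ln 2 / 20 = 0.03466 per h
Dose 1 (260 mg at t=0 h): 260·exp(−0.03466·57) = 36.061 mg/L
Dose 2 (110 mg at t=11 h): 110·exp(−0.03466·46) = 22.337 mg/L
Dose 3 (410 mg at t=22 h): 410·exp(−0.03466·35) = 121.894 mg/L
Dose 4 (125 mg at t=33 h): 125·exp(−0.03466·24) = 54.409 mg/L
Dose 5 (165 mg at t=44 h): 165·exp(−0.03466·13) = 105.151 mg/L
Dose 6 (115 mg at t=55 h): 115·exp(−0.03466·2) = 107.299 mg/L
C(57) = 36.061 + 22.337 + 121.894 + 54.409 + 105.151 + 107.299 = 447.151 mg/L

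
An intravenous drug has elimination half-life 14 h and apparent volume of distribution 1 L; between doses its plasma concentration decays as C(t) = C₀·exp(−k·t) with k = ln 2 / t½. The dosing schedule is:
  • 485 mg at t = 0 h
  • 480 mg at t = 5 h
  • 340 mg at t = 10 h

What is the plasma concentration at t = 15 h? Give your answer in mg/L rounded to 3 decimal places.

788.790 mg/L

k = ln 2 / 14 = 0.04951 per h
Dose 1 (485 mg at t=0 h): 485·exp(−0.04951·15) = 230.786 mg/L
Dose 2 (480 mg at t=5 h): 480·exp(−0.04951·10) = 292.563 mg/L
Dose 3 (340 mg at t=10 h): 340·exp(−0.04951·5) = 265.441 mg/L
C(15) = 230.786 + 292.563 + 265.441 = 788.790 mg/L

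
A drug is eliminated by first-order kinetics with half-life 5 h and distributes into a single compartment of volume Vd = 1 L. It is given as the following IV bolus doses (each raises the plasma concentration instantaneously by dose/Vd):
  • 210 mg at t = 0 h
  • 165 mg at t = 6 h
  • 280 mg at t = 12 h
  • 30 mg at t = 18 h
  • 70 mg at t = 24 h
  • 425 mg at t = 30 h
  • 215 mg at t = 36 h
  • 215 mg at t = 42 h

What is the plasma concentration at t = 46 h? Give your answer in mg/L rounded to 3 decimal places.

k = ln 2 / 5 = 0.13863 per h
Dose 1 (210 mg at t=0 h): 210·exp(−0.13863·46) = 0.357 mg/L
Dose 2 (165 mg at t=6 h): 165·exp(−0.13863·40) = 0.645 mg/L
Dose 3 (280 mg at t=12 h): 280·exp(−0.13863·34) = 2.513 mg/L
Dose 4 (30 mg at t=18 h): 30·exp(−0.13863·28) = 0.619 mg/L
Dose 5 (70 mg at t=24 h): 70·exp(−0.13863·22) = 3.316 mg/L
Dose 6 (425 mg at t=30 h): 425·exp(−0.13863·16) = 46.248 mg/L
Dose 7 (215 mg at t=36 h): 215·exp(−0.13863·10) = 53.750 mg/L
Dose 8 (215 mg at t=42 h): 215·exp(−0.13863·4) = 123.485 mg/L
C(46) = 0.357 + 0.645 + 2.513 + 0.619 + 3.316 + 46.248 + 53.750 + 123.485 = 230.932 mg/L

230.932 mg/L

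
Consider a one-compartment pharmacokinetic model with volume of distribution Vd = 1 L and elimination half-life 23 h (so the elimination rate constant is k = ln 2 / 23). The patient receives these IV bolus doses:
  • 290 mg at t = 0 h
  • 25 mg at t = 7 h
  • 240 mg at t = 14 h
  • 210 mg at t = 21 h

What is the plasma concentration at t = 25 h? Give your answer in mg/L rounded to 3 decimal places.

k = ln 2 / 23 = 0.03014 per h
Dose 1 (290 mg at t=0 h): 290·exp(−0.03014·25) = 136.518 mg/L
Dose 2 (25 mg at t=7 h): 25·exp(−0.03014·18) = 14.533 mg/L
Dose 3 (240 mg at t=14 h): 240·exp(−0.03014·11) = 172.282 mg/L
Dose 4 (210 mg at t=21 h): 210·exp(−0.03014·4) = 186.151 mg/L
C(25) = 136.518 + 14.533 + 172.282 + 186.151 = 509.485 mg/L

509.485 mg/L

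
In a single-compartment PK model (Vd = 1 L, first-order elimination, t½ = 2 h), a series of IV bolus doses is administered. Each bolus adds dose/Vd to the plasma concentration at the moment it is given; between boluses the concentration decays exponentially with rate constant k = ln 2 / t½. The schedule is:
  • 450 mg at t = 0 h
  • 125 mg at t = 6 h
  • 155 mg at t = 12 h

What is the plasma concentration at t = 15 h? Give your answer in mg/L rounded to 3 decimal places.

k = ln 2 / 2 = 0.34657 per h
Dose 1 (450 mg at t=0 h): 450·exp(−0.34657·15) = 2.486 mg/L
Dose 2 (125 mg at t=6 h): 125·exp(−0.34657·9) = 5.524 mg/L
Dose 3 (155 mg at t=12 h): 155·exp(−0.34657·3) = 54.801 mg/L
C(15) = 2.486 + 5.524 + 54.801 = 62.811 mg/L

62.811 mg/L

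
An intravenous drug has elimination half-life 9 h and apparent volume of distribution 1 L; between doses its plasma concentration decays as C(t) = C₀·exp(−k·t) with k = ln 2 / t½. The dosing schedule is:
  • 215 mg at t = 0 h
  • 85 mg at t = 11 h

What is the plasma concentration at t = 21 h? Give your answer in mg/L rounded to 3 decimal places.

82.011 mg/L

k = ln 2 / 9 = 0.07702 per h
Dose 1 (215 mg at t=0 h): 215·exp(−0.07702·21) = 42.661 mg/L
Dose 2 (85 mg at t=11 h): 85·exp(−0.07702·10) = 39.350 mg/L
C(21) = 42.661 + 39.350 = 82.011 mg/L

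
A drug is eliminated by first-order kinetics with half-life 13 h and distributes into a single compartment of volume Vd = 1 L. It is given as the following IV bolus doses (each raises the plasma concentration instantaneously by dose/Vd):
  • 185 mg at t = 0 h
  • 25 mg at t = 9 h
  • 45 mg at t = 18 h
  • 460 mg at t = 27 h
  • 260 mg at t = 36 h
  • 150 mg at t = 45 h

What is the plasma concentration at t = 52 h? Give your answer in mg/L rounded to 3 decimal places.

356.788 mg/L

k = ln 2 / 13 = 0.05332 per h
Dose 1 (185 mg at t=0 h): 185·exp(−0.05332·52) = 11.562 mg/L
Dose 2 (25 mg at t=9 h): 25·exp(−0.05332·43) = 2.525 mg/L
Dose 3 (45 mg at t=18 h): 45·exp(−0.05332·34) = 7.344 mg/L
Dose 4 (460 mg at t=27 h): 460·exp(−0.05332·25) = 121.298 mg/L
Dose 5 (260 mg at t=36 h): 260·exp(−0.05332·16) = 110.783 mg/L
Dose 6 (150 mg at t=45 h): 150·exp(−0.05332·7) = 103.276 mg/L
C(52) = 11.562 + 2.525 + 7.344 + 121.298 + 110.783 + 103.276 = 356.788 mg/L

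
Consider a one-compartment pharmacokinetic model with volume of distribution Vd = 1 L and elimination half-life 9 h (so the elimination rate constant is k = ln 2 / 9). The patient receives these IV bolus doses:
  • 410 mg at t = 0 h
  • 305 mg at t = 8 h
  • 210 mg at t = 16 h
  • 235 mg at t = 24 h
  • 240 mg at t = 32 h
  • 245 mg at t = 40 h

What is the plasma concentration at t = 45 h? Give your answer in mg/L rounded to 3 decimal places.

k = ln 2 / 9 = 0.07702 per h
Dose 1 (410 mg at t=0 h): 410·exp(−0.07702·45) = 12.812 mg/L
Dose 2 (305 mg at t=8 h): 305·exp(−0.07702·37) = 17.649 mg/L
Dose 3 (210 mg at t=16 h): 210·exp(−0.07702·29) = 22.503 mg/L
Dose 4 (235 mg at t=24 h): 235·exp(−0.07702·21) = 46.630 mg/L
Dose 5 (240 mg at t=32 h): 240·exp(−0.07702·13) = 88.184 mg/L
Dose 6 (245 mg at t=40 h): 245·exp(−0.07702·5) = 166.697 mg/L
C(45) = 12.812 + 17.649 + 22.503 + 46.630 + 88.184 + 166.697 = 354.475 mg/L

354.475 mg/L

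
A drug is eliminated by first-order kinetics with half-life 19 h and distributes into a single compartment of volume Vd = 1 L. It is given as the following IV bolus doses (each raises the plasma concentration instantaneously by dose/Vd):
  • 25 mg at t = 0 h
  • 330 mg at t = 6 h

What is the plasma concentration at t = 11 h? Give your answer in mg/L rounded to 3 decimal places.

291.713 mg/L

k = ln 2 / 19 = 0.03648 per h
Dose 1 (25 mg at t=0 h): 25·exp(−0.03648·11) = 16.736 mg/L
Dose 2 (330 mg at t=6 h): 330·exp(−0.03648·5) = 274.976 mg/L
C(11) = 16.736 + 274.976 = 291.713 mg/L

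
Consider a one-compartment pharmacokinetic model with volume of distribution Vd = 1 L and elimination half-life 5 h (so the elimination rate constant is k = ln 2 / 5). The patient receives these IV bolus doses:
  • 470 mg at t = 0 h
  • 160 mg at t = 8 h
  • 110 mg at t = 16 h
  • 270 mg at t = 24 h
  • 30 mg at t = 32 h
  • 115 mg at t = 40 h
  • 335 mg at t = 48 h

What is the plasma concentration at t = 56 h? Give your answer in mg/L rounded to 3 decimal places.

k = ln 2 / 5 = 0.13863 per h
Dose 1 (470 mg at t=0 h): 470·exp(−0.13863·56) = 0.200 mg/L
Dose 2 (160 mg at t=8 h): 160·exp(−0.13863·48) = 0.206 mg/L
Dose 3 (110 mg at t=16 h): 110·exp(−0.13863·40) = 0.430 mg/L
Dose 4 (270 mg at t=24 h): 270·exp(−0.13863·32) = 3.197 mg/L
Dose 5 (30 mg at t=32 h): 30·exp(−0.13863·24) = 1.077 mg/L
Dose 6 (115 mg at t=40 h): 115·exp(−0.13863·16) = 12.514 mg/L
Dose 7 (335 mg at t=48 h): 335·exp(−0.13863·8) = 110.509 mg/L
C(56) = 0.200 + 0.206 + 0.430 + 3.197 + 1.077 + 12.514 + 110.509 = 128.133 mg/L

128.133 mg/L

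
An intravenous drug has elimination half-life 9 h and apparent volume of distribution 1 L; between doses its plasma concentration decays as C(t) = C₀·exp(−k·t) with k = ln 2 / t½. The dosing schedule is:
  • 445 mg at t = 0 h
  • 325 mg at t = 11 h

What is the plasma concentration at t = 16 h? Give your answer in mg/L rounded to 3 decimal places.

k = ln 2 / 9 = 0.07702 per h
Dose 1 (445 mg at t=0 h): 445·exp(−0.07702·16) = 129.776 mg/L
Dose 2 (325 mg at t=11 h): 325·exp(−0.07702·5) = 221.128 mg/L
C(16) = 129.776 + 221.128 = 350.905 mg/L

350.905 mg/L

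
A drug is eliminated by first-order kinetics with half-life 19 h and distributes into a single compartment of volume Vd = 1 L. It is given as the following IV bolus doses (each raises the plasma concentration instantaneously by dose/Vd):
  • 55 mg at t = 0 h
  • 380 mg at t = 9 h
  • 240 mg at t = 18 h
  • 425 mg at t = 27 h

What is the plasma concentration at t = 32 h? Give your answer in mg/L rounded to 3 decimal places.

679.465 mg/L

k = ln 2 / 19 = 0.03648 per h
Dose 1 (55 mg at t=0 h): 55·exp(−0.03648·32) = 17.115 mg/L
Dose 2 (380 mg at t=9 h): 380·exp(−0.03648·23) = 164.202 mg/L
Dose 3 (240 mg at t=18 h): 240·exp(−0.03648·14) = 144.012 mg/L
Dose 4 (425 mg at t=27 h): 425·exp(−0.03648·5) = 354.136 mg/L
C(32) = 17.115 + 164.202 + 144.012 + 354.136 = 679.465 mg/L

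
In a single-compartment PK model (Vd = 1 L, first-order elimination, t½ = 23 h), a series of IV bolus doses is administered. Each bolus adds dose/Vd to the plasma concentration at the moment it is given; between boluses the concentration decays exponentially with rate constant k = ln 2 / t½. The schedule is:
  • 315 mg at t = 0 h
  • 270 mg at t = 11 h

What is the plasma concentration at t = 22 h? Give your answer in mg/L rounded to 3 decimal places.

k = ln 2 / 23 = 0.03014 per h
Dose 1 (315 mg at t=0 h): 315·exp(−0.03014·22) = 162.319 mg/L
Dose 2 (270 mg at t=11 h): 270·exp(−0.03014·11) = 193.817 mg/L
C(22) = 162.319 + 193.817 = 356.136 mg/L

356.136 mg/L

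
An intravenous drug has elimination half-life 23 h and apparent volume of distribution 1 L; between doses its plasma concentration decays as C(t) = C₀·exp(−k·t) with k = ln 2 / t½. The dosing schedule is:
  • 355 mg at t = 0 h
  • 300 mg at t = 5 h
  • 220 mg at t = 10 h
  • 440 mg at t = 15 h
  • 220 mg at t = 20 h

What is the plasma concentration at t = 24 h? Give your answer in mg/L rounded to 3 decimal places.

k = ln 2 / 23 = 0.03014 per h
Dose 1 (355 mg at t=0 h): 355·exp(−0.03014·24) = 172.231 mg/L
Dose 2 (300 mg at t=5 h): 300·exp(−0.03014·19) = 169.217 mg/L
Dose 3 (220 mg at t=10 h): 220·exp(−0.03014·14) = 144.274 mg/L
Dose 4 (440 mg at t=15 h): 440·exp(−0.03014·9) = 335.474 mg/L
Dose 5 (220 mg at t=20 h): 220·exp(−0.03014·4) = 195.016 mg/L
C(24) = 172.231 + 169.217 + 144.274 + 335.474 + 195.016 = 1016.211 mg/L

1016.211 mg/L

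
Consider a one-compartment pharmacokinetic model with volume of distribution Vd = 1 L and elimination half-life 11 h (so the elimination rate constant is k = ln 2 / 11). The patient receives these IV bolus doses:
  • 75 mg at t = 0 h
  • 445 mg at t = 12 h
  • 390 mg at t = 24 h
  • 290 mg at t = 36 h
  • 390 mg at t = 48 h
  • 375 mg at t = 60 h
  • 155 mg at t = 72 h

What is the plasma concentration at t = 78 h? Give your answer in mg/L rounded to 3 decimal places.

k = ln 2 / 11 = 0.06301 per h
Dose 1 (75 mg at t=0 h): 75·exp(−0.06301·78) = 0.550 mg/L
Dose 2 (445 mg at t=12 h): 445·exp(−0.06301·66) = 6.953 mg/L
Dose 3 (390 mg at t=24 h): 390·exp(−0.06301·54) = 12.980 mg/L
Dose 4 (290 mg at t=36 h): 290·exp(−0.06301·42) = 20.559 mg/L
Dose 5 (390 mg at t=48 h): 390·exp(−0.06301·30) = 58.894 mg/L
Dose 6 (375 mg at t=60 h): 375·exp(−0.06301·18) = 120.625 mg/L
Dose 7 (155 mg at t=72 h): 155·exp(−0.06301·6) = 106.202 mg/L
C(78) = 0.550 + 6.953 + 12.980 + 20.559 + 58.894 + 120.625 + 106.202 = 326.764 mg/L

326.764 mg/L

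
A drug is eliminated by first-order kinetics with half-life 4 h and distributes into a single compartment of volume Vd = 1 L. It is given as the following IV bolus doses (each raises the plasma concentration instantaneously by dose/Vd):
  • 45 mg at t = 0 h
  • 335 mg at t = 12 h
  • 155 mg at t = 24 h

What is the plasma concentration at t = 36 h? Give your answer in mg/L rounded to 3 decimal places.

24.697 mg/L

k = ln 2 / 4 = 0.17329 per h
Dose 1 (45 mg at t=0 h): 45·exp(−0.17329·36) = 0.088 mg/L
Dose 2 (335 mg at t=12 h): 335·exp(−0.17329·24) = 5.234 mg/L
Dose 3 (155 mg at t=24 h): 155·exp(−0.17329·12) = 19.375 mg/L
C(36) = 0.088 + 5.234 + 19.375 = 24.697 mg/L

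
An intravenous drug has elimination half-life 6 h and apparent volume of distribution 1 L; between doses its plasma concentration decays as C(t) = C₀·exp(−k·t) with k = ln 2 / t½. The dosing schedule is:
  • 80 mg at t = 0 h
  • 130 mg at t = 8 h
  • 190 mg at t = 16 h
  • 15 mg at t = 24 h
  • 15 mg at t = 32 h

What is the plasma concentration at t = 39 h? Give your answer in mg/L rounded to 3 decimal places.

27.166 mg/L

k = ln 2 / 6 = 0.11552 per h
Dose 1 (80 mg at t=0 h): 80·exp(−0.11552·39) = 0.884 mg/L
Dose 2 (130 mg at t=8 h): 130·exp(−0.11552·31) = 3.619 mg/L
Dose 3 (190 mg at t=16 h): 190·exp(−0.11552·23) = 13.329 mg/L
Dose 4 (15 mg at t=24 h): 15·exp(−0.11552·15) = 2.652 mg/L
Dose 5 (15 mg at t=32 h): 15·exp(−0.11552·7) = 6.682 mg/L
C(39) = 0.884 + 3.619 + 13.329 + 2.652 + 6.682 = 27.166 mg/L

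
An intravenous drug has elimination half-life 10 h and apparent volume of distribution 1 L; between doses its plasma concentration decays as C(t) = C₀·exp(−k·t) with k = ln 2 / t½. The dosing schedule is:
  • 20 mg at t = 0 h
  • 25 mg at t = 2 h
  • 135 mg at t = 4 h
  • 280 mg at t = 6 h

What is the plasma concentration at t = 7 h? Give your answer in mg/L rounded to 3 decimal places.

400.892 mg/L

k = ln 2 / 10 = 0.06931 per h
Dose 1 (20 mg at t=0 h): 20·exp(−0.06931·7) = 12.311 mg/L
Dose 2 (25 mg at t=2 h): 25·exp(−0.06931·5) = 17.678 mg/L
Dose 3 (135 mg at t=4 h): 135·exp(−0.06931·3) = 109.654 mg/L
Dose 4 (280 mg at t=6 h): 280·exp(−0.06931·1) = 261.249 mg/L
C(7) = 12.311 + 17.678 + 109.654 + 261.249 = 400.892 mg/L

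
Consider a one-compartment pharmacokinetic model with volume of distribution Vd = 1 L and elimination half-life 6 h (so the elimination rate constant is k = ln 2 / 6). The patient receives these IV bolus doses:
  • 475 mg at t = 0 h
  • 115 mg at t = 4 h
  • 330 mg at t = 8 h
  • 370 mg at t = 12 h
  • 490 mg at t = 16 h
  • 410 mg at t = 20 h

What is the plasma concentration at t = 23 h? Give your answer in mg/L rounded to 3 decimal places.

716.478 mg/L

k = ln 2 / 6 = 0.11552 per h
Dose 1 (475 mg at t=0 h): 475·exp(−0.11552·23) = 33.323 mg/L
Dose 2 (115 mg at t=4 h): 115·exp(−0.11552·19) = 12.807 mg/L
Dose 3 (330 mg at t=8 h): 330·exp(−0.11552·15) = 58.336 mg/L
Dose 4 (370 mg at t=12 h): 370·exp(−0.11552·11) = 103.828 mg/L
Dose 5 (490 mg at t=16 h): 490·exp(−0.11552·7) = 218.270 mg/L
Dose 6 (410 mg at t=20 h): 410·exp(−0.11552·3) = 289.914 mg/L
C(23) = 33.323 + 12.807 + 58.336 + 103.828 + 218.270 + 289.914 = 716.478 mg/L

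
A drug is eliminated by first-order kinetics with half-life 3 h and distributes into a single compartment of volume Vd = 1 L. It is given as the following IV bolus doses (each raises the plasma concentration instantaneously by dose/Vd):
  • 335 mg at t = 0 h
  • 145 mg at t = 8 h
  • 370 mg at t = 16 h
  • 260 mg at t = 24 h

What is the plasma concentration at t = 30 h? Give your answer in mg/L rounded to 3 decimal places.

80.794 mg/L

k = ln 2 / 3 = 0.23105 per h
Dose 1 (335 mg at t=0 h): 335·exp(−0.23105·30) = 0.327 mg/L
Dose 2 (145 mg at t=8 h): 145·exp(−0.23105·22) = 0.899 mg/L
Dose 3 (370 mg at t=16 h): 370·exp(−0.23105·14) = 14.568 mg/L
Dose 4 (260 mg at t=24 h): 260·exp(−0.23105·6) = 65.000 mg/L
C(30) = 0.327 + 0.899 + 14.568 + 65.000 = 80.794 mg/L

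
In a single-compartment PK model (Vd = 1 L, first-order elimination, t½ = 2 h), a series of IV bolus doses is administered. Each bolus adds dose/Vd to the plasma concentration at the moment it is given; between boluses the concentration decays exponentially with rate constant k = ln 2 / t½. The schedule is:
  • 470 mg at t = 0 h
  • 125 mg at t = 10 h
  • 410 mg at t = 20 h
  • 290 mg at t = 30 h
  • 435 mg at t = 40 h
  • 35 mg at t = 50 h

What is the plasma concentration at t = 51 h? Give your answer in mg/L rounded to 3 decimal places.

34.570 mg/L

k = ln 2 / 2 = 0.34657 per h
Dose 1 (470 mg at t=0 h): 470·exp(−0.34657·51) = 0.000 mg/L
Dose 2 (125 mg at t=10 h): 125·exp(−0.34657·41) = 0.000 mg/L
Dose 3 (410 mg at t=20 h): 410·exp(−0.34657·31) = 0.009 mg/L
Dose 4 (290 mg at t=30 h): 290·exp(−0.34657·21) = 0.200 mg/L
Dose 5 (435 mg at t=40 h): 435·exp(−0.34657·11) = 9.612 mg/L
Dose 6 (35 mg at t=50 h): 35·exp(−0.34657·1) = 24.749 mg/L
C(51) = 0.000 + 0.000 + 0.009 + 0.200 + 9.612 + 24.749 = 34.570 mg/L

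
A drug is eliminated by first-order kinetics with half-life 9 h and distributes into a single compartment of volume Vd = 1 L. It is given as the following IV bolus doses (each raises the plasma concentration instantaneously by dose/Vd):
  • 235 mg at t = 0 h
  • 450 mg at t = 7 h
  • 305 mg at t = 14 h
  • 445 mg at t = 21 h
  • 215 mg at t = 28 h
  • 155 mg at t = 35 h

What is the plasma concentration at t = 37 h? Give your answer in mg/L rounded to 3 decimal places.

k = ln 2 / 9 = 0.07702 per h
Dose 1 (235 mg at t=0 h): 235·exp(−0.07702·37) = 13.599 mg/L
Dose 2 (450 mg at t=7 h): 450·exp(−0.07702·30) = 44.646 mg/L
Dose 3 (305 mg at t=14 h): 305·exp(−0.07702·23) = 51.880 mg/L
Dose 4 (445 mg at t=21 h): 445·exp(−0.07702·16) = 129.776 mg/L
Dose 5 (215 mg at t=28 h): 215·exp(−0.07702·9) = 107.500 mg/L
Dose 6 (155 mg at t=35 h): 155·exp(−0.07702·2) = 132.873 mg/L
C(37) = 13.599 + 44.646 + 51.880 + 129.776 + 107.500 + 132.873 = 480.274 mg/L

480.274 mg/L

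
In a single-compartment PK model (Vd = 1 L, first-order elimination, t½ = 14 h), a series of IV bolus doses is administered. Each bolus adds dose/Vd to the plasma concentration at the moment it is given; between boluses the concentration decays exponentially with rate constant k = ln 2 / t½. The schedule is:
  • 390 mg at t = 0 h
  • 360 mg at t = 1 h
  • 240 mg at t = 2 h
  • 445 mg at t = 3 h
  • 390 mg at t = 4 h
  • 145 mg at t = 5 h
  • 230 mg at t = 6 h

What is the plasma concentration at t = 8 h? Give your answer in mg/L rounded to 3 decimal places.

k = ln 2 / 14 = 0.04951 per h
Dose 1 (390 mg at t=0 h): 390·exp(−0.04951·8) = 262.451 mg/L
Dose 2 (360 mg at t=1 h): 360·exp(−0.04951·7) = 254.558 mg/L
Dose 3 (240 mg at t=2 h): 240·exp(−0.04951·6) = 178.319 mg/L
Dose 4 (445 mg at t=3 h): 445·exp(−0.04951·5) = 347.416 mg/L
Dose 5 (390 mg at t=4 h): 390·exp(−0.04951·4) = 319.931 mg/L
Dose 6 (145 mg at t=5 h): 145·exp(−0.04951·3) = 124.986 mg/L
Dose 7 (230 mg at t=6 h): 230·exp(−0.04951·2) = 208.316 mg/L
C(8) = 262.451 + 254.558 + 178.319 + 347.416 + 319.931 + 124.986 + 208.316 = 1695.977 mg/L

1695.977 mg/L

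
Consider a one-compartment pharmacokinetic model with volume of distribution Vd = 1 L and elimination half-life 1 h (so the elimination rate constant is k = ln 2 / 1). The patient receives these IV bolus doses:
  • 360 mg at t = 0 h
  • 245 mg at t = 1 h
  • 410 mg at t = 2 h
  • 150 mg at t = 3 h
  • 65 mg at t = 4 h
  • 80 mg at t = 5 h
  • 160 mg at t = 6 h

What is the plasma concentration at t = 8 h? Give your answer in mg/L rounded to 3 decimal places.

68.477 mg/L

k = ln 2 / 1 = 0.69315 per h
Dose 1 (360 mg at t=0 h): 360·exp(−0.69315·8) = 1.406 mg/L
Dose 2 (245 mg at t=1 h): 245·exp(−0.69315·7) = 1.914 mg/L
Dose 3 (410 mg at t=2 h): 410·exp(−0.69315·6) = 6.406 mg/L
Dose 4 (150 mg at t=3 h): 150·exp(−0.69315·5) = 4.688 mg/L
Dose 5 (65 mg at t=4 h): 65·exp(−0.69315·4) = 4.062 mg/L
Dose 6 (80 mg at t=5 h): 80·exp(−0.69315·3) = 10.000 mg/L
Dose 7 (160 mg at t=6 h): 160·exp(−0.69315·2) = 40.000 mg/L
C(8) = 1.406 + 1.914 + 6.406 + 4.688 + 4.062 + 10.000 + 40.000 = 68.477 mg/L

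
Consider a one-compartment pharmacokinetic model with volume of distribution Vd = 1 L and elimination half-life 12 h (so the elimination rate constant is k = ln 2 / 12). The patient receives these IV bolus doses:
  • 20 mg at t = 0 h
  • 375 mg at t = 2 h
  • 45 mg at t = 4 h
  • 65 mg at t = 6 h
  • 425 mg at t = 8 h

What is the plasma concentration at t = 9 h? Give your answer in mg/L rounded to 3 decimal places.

751.691 mg/L

k = ln 2 / 12 = 0.05776 per h
Dose 1 (20 mg at t=0 h): 20·exp(−0.05776·9) = 11.892 mg/L
Dose 2 (375 mg at t=2 h): 375·exp(−0.05776·7) = 250.282 mg/L
Dose 3 (45 mg at t=4 h): 45·exp(−0.05776·5) = 33.712 mg/L
Dose 4 (65 mg at t=6 h): 65·exp(−0.05776·3) = 54.658 mg/L
Dose 5 (425 mg at t=8 h): 425·exp(−0.05776·1) = 401.147 mg/L
C(9) = 11.892 + 250.282 + 33.712 + 54.658 + 401.147 = 751.691 mg/L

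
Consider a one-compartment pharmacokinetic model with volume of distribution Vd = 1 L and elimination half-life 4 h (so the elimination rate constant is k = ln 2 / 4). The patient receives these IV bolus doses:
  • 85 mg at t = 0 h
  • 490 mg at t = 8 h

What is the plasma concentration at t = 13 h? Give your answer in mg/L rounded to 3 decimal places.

214.954 mg/L

k = ln 2 / 4 = 0.17329 per h
Dose 1 (85 mg at t=0 h): 85·exp(−0.17329·13) = 8.935 mg/L
Dose 2 (490 mg at t=8 h): 490·exp(−0.17329·5) = 206.020 mg/L
C(13) = 8.935 + 206.020 = 214.954 mg/L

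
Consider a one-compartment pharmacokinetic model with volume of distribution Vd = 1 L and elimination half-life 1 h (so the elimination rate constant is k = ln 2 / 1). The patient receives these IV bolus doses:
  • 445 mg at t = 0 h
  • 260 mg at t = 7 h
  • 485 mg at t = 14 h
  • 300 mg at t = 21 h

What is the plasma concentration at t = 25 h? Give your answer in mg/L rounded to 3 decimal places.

18.988 mg/L

k = ln 2 / 1 = 0.69315 per h
Dose 1 (445 mg at t=0 h): 445·exp(−0.69315·25) = 0.000 mg/L
Dose 2 (260 mg at t=7 h): 260·exp(−0.69315·18) = 0.001 mg/L
Dose 3 (485 mg at t=14 h): 485·exp(−0.69315·11) = 0.237 mg/L
Dose 4 (300 mg at t=21 h): 300·exp(−0.69315·4) = 18.750 mg/L
C(25) = 0.000 + 0.001 + 0.237 + 18.750 = 18.988 mg/L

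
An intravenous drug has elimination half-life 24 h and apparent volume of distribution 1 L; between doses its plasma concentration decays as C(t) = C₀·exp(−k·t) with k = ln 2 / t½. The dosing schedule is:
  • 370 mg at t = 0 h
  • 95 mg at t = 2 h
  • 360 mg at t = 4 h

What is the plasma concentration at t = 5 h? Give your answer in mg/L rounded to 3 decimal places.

757.115 mg/L

k = ln 2 / 24 = 0.02888 per h
Dose 1 (370 mg at t=0 h): 370·exp(−0.02888·5) = 320.249 mg/L
Dose 2 (95 mg at t=2 h): 95·exp(−0.02888·3) = 87.115 mg/L
Dose 3 (360 mg at t=4 h): 360·exp(−0.02888·1) = 349.751 mg/L
C(5) = 320.249 + 87.115 + 349.751 = 757.115 mg/L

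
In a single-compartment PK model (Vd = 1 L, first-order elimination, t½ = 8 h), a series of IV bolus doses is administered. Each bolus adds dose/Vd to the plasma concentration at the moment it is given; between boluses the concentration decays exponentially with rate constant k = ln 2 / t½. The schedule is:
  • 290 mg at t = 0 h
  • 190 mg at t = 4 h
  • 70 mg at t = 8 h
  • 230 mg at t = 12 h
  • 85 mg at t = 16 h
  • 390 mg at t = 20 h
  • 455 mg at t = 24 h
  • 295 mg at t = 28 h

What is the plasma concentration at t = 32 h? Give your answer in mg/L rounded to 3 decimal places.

k = ln 2 / 8 = 0.08664 per h
Dose 1 (290 mg at t=0 h): 290·exp(−0.08664·32) = 18.125 mg/L
Dose 2 (190 mg at t=4 h): 190·exp(−0.08664·28) = 16.794 mg/L
Dose 3 (70 mg at t=8 h): 70·exp(−0.08664·24) = 8.750 mg/L
Dose 4 (230 mg at t=12 h): 230·exp(−0.08664·20) = 40.659 mg/L
Dose 5 (85 mg at t=16 h): 85·exp(−0.08664·16) = 21.250 mg/L
Dose 6 (390 mg at t=20 h): 390·exp(−0.08664·12) = 137.886 mg/L
Dose 7 (455 mg at t=24 h): 455·exp(−0.08664·8) = 227.500 mg/L
Dose 8 (295 mg at t=28 h): 295·exp(−0.08664·4) = 208.597 mg/L
C(32) = 18.125 + 16.794 + 8.750 + 40.659 + 21.250 + 137.886 + 227.500 + 208.597 = 679.560 mg/L

679.560 mg/L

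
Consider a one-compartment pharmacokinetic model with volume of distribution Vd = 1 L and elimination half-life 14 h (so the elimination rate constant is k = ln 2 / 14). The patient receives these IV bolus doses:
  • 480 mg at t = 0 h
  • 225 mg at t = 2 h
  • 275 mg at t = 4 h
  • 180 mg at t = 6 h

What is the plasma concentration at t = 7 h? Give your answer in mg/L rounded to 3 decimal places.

923.418 mg/L

k = ln 2 / 14 = 0.04951 per h
Dose 1 (480 mg at t=0 h): 480·exp(−0.04951·7) = 339.411 mg/L
Dose 2 (225 mg at t=2 h): 225·exp(−0.04951·5) = 175.660 mg/L
Dose 3 (275 mg at t=4 h): 275·exp(−0.04951·3) = 237.043 mg/L
Dose 4 (180 mg at t=6 h): 180·exp(−0.04951·1) = 171.305 mg/L
C(7) = 339.411 + 175.660 + 237.043 + 171.305 = 923.418 mg/L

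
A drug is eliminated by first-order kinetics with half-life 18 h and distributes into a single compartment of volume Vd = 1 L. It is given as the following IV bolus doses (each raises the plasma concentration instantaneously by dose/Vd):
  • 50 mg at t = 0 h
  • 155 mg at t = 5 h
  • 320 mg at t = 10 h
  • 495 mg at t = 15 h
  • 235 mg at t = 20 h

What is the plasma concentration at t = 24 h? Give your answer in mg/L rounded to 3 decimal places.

k = ln 2 / 18 = 0.03851 per h
Dose 1 (50 mg at t=0 h): 50·exp(−0.03851·24) = 19.843 mg/L
Dose 2 (155 mg at t=5 h): 155·exp(−0.03851·19) = 74.572 mg/L
Dose 3 (320 mg at t=10 h): 320·exp(−0.03851·14) = 186.645 mg/L
Dose 4 (495 mg at t=15 h): 495·exp(−0.03851·9) = 350.018 mg/L
Dose 5 (235 mg at t=20 h): 235·exp(−0.03851·4) = 201.452 mg/L
C(24) = 19.843 + 74.572 + 186.645 + 350.018 + 201.452 = 832.530 mg/L

832.530 mg/L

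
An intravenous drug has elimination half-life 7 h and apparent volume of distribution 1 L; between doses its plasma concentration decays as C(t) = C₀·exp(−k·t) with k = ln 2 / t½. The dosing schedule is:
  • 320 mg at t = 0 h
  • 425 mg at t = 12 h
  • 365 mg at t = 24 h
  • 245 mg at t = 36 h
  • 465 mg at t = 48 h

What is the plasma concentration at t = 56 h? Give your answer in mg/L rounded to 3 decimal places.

k = ln 2 / 7 = 0.09902 per h
Dose 1 (320 mg at t=0 h): 320·exp(−0.09902·56) = 1.250 mg/L
Dose 2 (425 mg at t=12 h): 425·exp(−0.09902·44) = 5.448 mg/L
Dose 3 (365 mg at t=24 h): 365·exp(−0.09902·32) = 15.352 mg/L
Dose 4 (245 mg at t=36 h): 245·exp(−0.09902·20) = 33.813 mg/L
Dose 5 (465 mg at t=48 h): 465·exp(−0.09902·8) = 210.581 mg/L
C(56) = 1.250 + 5.448 + 15.352 + 33.813 + 210.581 = 266.443 mg/L

266.443 mg/L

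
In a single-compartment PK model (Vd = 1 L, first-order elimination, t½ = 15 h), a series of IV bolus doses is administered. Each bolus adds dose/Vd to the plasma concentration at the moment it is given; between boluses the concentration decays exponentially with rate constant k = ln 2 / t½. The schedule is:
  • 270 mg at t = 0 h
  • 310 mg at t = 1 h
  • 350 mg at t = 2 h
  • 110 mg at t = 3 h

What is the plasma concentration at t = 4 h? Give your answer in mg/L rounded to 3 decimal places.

918.440 mg/L

k = ln 2 / 15 = 0.04621 per h
Dose 1 (270 mg at t=0 h): 270·exp(−0.04621·4) = 224.434 mg/L
Dose 2 (310 mg at t=1 h): 310·exp(−0.04621·3) = 269.871 mg/L
Dose 3 (350 mg at t=2 h): 350·exp(−0.04621·2) = 319.103 mg/L
Dose 4 (110 mg at t=3 h): 110·exp(−0.04621·1) = 105.033 mg/L
C(4) = 224.434 + 269.871 + 319.103 + 105.033 = 918.440 mg/L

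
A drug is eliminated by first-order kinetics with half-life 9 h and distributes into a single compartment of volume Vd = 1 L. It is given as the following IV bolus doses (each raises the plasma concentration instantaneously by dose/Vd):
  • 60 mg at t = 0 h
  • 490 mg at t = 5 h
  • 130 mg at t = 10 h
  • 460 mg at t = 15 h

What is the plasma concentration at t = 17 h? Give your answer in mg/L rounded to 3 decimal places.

k = ln 2 / 9 = 0.07702 per h
Dose 1 (60 mg at t=0 h): 60·exp(−0.07702·17) = 16.201 mg/L
Dose 2 (490 mg at t=5 h): 490·exp(−0.07702·12) = 194.457 mg/L
Dose 3 (130 mg at t=10 h): 130·exp(−0.07702·7) = 75.824 mg/L
Dose 4 (460 mg at t=15 h): 460·exp(−0.07702·2) = 394.332 mg/L
C(17) = 16.201 + 194.457 + 75.824 + 394.332 = 680.814 mg/L

680.814 mg/L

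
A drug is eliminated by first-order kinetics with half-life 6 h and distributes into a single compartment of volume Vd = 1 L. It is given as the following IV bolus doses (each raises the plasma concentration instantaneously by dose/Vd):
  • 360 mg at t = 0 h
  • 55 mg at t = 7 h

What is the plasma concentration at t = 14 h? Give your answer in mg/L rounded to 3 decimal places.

95.933 mg/L

k = ln 2 / 6 = 0.11552 per h
Dose 1 (360 mg at t=0 h): 360·exp(−0.11552·14) = 71.433 mg/L
Dose 2 (55 mg at t=7 h): 55·exp(−0.11552·7) = 24.500 mg/L
C(14) = 71.433 + 24.500 = 95.933 mg/L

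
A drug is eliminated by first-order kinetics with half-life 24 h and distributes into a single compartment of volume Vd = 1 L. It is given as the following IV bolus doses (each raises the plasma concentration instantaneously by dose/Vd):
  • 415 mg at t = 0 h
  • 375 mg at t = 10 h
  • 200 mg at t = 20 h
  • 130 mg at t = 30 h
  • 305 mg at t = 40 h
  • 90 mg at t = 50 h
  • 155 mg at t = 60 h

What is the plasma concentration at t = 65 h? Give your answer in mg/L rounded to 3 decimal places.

582.596 mg/L

k = ln 2 / 24 = 0.02888 per h
Dose 1 (415 mg at t=0 h): 415·exp(−0.02888·65) = 63.498 mg/L
Dose 2 (375 mg at t=10 h): 375·exp(−0.02888·55) = 76.590 mg/L
Dose 3 (200 mg at t=20 h): 200·exp(−0.02888·45) = 54.525 mg/L
Dose 4 (130 mg at t=30 h): 130·exp(−0.02888·35) = 47.309 mg/L
Dose 5 (305 mg at t=40 h): 305·exp(−0.02888·25) = 148.159 mg/L
Dose 6 (90 mg at t=50 h): 90·exp(−0.02888·15) = 58.358 mg/L
Dose 7 (155 mg at t=60 h): 155·exp(−0.02888·5) = 134.158 mg/L
C(65) = 63.498 + 76.590 + 54.525 + 47.309 + 148.159 + 58.358 + 134.158 = 582.596 mg/L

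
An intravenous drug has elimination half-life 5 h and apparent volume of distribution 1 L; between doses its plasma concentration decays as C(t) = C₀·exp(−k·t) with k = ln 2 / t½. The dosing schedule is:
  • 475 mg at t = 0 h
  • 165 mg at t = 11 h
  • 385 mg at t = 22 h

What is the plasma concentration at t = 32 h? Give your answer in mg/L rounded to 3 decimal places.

k = ln 2 / 5 = 0.13863 per h
Dose 1 (475 mg at t=0 h): 475·exp(−0.13863·32) = 5.625 mg/L
Dose 2 (165 mg at t=11 h): 165·exp(−0.13863·21) = 8.978 mg/L
Dose 3 (385 mg at t=22 h): 385·exp(−0.13863·10) = 96.250 mg/L
C(32) = 5.625 + 8.978 + 96.250 = 110.852 mg/L

110.852 mg/L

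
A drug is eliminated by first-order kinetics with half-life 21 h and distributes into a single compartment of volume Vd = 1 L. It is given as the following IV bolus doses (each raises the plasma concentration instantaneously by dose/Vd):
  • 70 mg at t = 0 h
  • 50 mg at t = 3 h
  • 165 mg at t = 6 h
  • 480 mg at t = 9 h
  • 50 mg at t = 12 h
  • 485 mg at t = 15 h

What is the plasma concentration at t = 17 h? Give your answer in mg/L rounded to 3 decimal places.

k = ln 2 / 21 = 0.03301 per h
Dose 1 (70 mg at t=0 h): 70·exp(−0.03301·17) = 39.940 mg/L
Dose 2 (50 mg at t=3 h): 50·exp(−0.03301·14) = 31.498 mg/L
Dose 3 (165 mg at t=6 h): 165·exp(−0.03301·11) = 114.763 mg/L
Dose 4 (480 mg at t=9 h): 480·exp(−0.03301·8) = 368.607 mg/L
Dose 5 (50 mg at t=12 h): 50·exp(−0.03301·5) = 42.393 mg/L
Dose 6 (485 mg at t=15 h): 485·exp(−0.03301·2) = 454.017 mg/L
C(17) = 39.940 + 31.498 + 114.763 + 368.607 + 42.393 + 454.017 = 1051.218 mg/L

1051.218 mg/L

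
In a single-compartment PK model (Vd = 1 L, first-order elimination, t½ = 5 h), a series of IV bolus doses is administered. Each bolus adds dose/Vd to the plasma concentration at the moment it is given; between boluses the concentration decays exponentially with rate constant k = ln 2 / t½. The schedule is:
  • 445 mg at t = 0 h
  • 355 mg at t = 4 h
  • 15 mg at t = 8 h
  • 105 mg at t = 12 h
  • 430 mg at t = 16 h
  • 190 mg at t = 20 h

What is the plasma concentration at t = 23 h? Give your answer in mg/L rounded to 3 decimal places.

356.856 mg/L

k = ln 2 / 5 = 0.13863 per h
Dose 1 (445 mg at t=0 h): 445·exp(−0.13863·23) = 18.349 mg/L
Dose 2 (355 mg at t=4 h): 355·exp(−0.13863·19) = 25.487 mg/L
Dose 3 (15 mg at t=8 h): 15·exp(−0.13863·15) = 1.875 mg/L
Dose 4 (105 mg at t=12 h): 105·exp(−0.13863·11) = 22.852 mg/L
Dose 5 (430 mg at t=16 h): 430·exp(−0.13863·7) = 162.940 mg/L
Dose 6 (190 mg at t=20 h): 190·exp(−0.13863·3) = 125.353 mg/L
C(23) = 18.349 + 25.487 + 1.875 + 22.852 + 162.940 + 125.353 = 356.856 mg/L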